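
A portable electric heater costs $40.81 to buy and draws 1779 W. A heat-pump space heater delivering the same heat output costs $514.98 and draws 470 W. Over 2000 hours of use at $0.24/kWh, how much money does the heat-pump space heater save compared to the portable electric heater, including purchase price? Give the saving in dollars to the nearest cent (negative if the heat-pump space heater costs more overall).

portable electric heater: $40.81 + (1779/1000) kW × 2000 h × $0.24 = $40.81 + $853.92 = $894.73
heat-pump space heater: $514.98 + (470/1000) kW × 2000 h × $0.24 = $514.98 + $225.6 = $740.58
Saving = $894.73 − $740.58 = $154.15

$154.15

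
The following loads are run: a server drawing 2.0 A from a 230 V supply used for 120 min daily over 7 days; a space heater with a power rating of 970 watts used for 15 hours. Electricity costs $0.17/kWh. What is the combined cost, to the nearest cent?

server: Power = 2.0 A × 230 V = 460 W = 0.46 kW
server: Runtime = 120 min × 7 = 840 min = 14 h
server: 0.46 kW × 14 h = 6.44 kWh
space heater: 0.97 kW × 15 h = 14.55 kWh
Total energy = 20.99 kWh
Cost = 20.99 × $0.17 = $3.57

$3.57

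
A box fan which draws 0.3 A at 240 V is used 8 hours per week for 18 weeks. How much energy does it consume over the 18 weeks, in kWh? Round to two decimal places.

Power = 0.3 A × 240 V = 72 W = 0.072 kW
Runtime = 8 h/week × 18 weeks = 144 h
Energy = 0.072 kW × 144 h = 10.368 kWh ≈ 10.37 kWh

10.37 kWh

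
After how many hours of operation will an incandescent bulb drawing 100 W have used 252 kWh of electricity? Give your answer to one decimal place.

2520.0 h

Hours = 252 kWh ÷ 0.1 kW = 2520.0 h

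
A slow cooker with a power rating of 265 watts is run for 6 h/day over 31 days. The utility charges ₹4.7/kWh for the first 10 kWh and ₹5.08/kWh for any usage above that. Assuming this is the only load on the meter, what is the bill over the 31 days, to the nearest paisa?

₹246.59

Runtime = 6 h/day × 31 days = 186 h
Energy = 0.265 kW × 186 h = 49.29 kWh
Tier 1 (0–10 kWh): 10 × ₹4.7 = ₹47
Above 10 kWh: 39.29 × ₹5.08 = ₹199.5932
Bill = ₹246.59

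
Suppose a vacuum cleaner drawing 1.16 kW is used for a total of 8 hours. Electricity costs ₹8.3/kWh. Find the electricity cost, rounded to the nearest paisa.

Energy = 1.16 kW × 8 h = 9.28 kWh
Cost = 9.28 kWh × ₹8.3/kWh = ₹77.02

₹77.02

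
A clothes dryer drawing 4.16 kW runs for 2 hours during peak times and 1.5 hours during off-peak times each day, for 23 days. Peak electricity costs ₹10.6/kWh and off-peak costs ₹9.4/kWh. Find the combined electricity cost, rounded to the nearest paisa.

Peak energy = 4.16 kW × 2 h × 23 = 191.36 kWh
Off-peak energy = 4.16 kW × 1.5 h × 23 = 143.52 kWh
Cost = 191.36 × ₹10.6 + 143.52 × ₹9.4 = ₹2028.416 + ₹1349.088 = ₹3377.50

₹3377.50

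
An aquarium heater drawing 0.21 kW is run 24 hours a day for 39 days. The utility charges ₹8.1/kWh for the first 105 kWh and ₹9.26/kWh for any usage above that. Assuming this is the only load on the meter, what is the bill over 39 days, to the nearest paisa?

₹1698.35

Runtime = 24 h × 39 = 936 h
Energy = 0.21 kW × 936 h = 196.56 kWh
Tier 1 (0–105 kWh): 105 × ₹8.1 = ₹850.5
Above 105 kWh: 91.56 × ₹9.26 = ₹847.8456
Bill = ₹1698.35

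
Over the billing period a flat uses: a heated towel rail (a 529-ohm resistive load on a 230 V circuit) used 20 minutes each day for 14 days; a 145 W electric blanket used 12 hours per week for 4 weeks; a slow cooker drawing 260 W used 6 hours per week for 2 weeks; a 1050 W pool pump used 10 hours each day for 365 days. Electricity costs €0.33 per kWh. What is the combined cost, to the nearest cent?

€1268.21

heated towel rail: Power = V²/R = 230²/529 = 100 W = 0.1 kW
heated towel rail: Runtime = 20 min × 14 = 280 min = 4.666666… h
heated towel rail: 0.1 kW × 4.666666… h = 0.466666… kWh
electric blanket: Runtime = 12 h/week × 4 weeks = 48 h
electric blanket: 0.145 kW × 48 h = 6.96 kWh
slow cooker: Runtime = 6 h/week × 2 weeks = 12 h
slow cooker: 0.26 kW × 12 h = 3.12 kWh
pool pump: Runtime = 10 h/day × 365 days = 3650 h
pool pump: 1.05 kW × 3650 h = 3832.5 kWh
Total energy = 3843.046666… kWh
Cost = 3843.046666… × €0.33 = €1268.21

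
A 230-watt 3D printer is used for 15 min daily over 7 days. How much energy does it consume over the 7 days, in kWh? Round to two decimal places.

Runtime = 15 min × 7 = 105 min = 1.75 h
Energy = 0.23 kW × 1.75 h = 0.4025 kWh ≈ 0.40 kWh

0.40 kWh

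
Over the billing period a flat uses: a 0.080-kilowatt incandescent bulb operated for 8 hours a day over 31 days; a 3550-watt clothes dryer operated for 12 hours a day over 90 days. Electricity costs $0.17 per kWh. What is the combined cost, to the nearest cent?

incandescent bulb: Runtime = 8 h/day × 31 days = 248 h
incandescent bulb: 0.08 kW × 248 h = 19.84 kWh
clothes dryer: Runtime = 12 h/day × 90 days = 1080 h
clothes dryer: 3.55 kW × 1080 h = 3834 kWh
Total energy = 3853.84 kWh
Cost = 3853.84 × $0.17 = $655.15

$655.15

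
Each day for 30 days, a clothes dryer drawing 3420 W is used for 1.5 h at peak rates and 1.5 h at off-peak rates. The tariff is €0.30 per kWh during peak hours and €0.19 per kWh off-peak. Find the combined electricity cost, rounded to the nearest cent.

Peak energy = 3.42 kW × 1.5 h × 30 = 153.9 kWh
Off-peak energy = 3.42 kW × 1.5 h × 30 = 153.9 kWh
Cost = 153.9 × €0.30 + 153.9 × €0.19 = €46.17 + €29.241 = €75.41

€75.41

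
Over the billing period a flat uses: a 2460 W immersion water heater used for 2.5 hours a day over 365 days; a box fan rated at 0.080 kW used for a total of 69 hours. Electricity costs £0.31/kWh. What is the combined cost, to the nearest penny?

immersion water heater: Runtime = 2.5 h/day × 365 days = 912.5 h
immersion water heater: 2.46 kW × 912.5 h = 2244.75 kWh
box fan: 0.08 kW × 69 h = 5.52 kWh
Total energy = 2250.27 kWh
Cost = 2250.27 × £0.31 = £697.58

£697.58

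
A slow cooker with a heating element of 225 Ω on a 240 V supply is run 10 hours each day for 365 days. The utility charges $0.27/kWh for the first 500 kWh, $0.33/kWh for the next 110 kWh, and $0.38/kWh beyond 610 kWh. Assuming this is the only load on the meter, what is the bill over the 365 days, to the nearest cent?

Power = V²/R = 240²/225 = 256 W = 0.256 kW
Runtime = 10 h/day × 365 days = 3650 h
Energy = 0.256 kW × 3650 h = 934.4 kWh
Tier 1 (0–500 kWh): 500 × $0.27 = $135
Tier 2 (500–610 kWh): 110 × $0.33 = $36.3
Above 610 kWh: 324.4 × $0.38 = $123.272
Bill = $294.57

$294.57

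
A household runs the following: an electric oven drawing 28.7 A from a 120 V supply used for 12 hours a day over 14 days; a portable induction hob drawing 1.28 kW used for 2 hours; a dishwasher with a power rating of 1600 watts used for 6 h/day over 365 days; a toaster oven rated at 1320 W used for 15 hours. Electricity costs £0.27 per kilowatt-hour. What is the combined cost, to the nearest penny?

electric oven: Power = 28.7 A × 120 V = 3444 W = 3.444 kW
electric oven: Runtime = 12 h/day × 14 days = 168 h
electric oven: 3.444 kW × 168 h = 578.592 kWh
portable induction hob: 1.28 kW × 2 h = 2.56 kWh
dishwasher: Runtime = 6 h/day × 365 days = 2190 h
dishwasher: 1.6 kW × 2190 h = 3504 kWh
toaster oven: 1.32 kW × 15 h = 19.8 kWh
Total energy = 4104.952 kWh
Cost = 4104.952 × £0.27 = £1108.34

£1108.34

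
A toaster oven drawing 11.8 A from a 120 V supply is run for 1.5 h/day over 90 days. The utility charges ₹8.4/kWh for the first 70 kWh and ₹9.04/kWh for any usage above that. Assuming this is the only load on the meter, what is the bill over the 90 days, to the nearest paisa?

Power = 11.8 A × 120 V = 1416 W = 1.416 kW
Runtime = 1.5 h/day × 90 days = 135 h
Energy = 1.416 kW × 135 h = 191.16 kWh
Tier 1 (0–70 kWh): 70 × ₹8.4 = ₹588
Above 70 kWh: 121.16 × ₹9.04 = ₹1095.2864
Bill = ₹1683.29

₹1683.29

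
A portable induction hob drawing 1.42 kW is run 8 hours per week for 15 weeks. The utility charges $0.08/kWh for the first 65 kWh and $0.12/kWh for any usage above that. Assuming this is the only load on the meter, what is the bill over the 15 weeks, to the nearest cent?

$17.85

Runtime = 8 h/week × 15 weeks = 120 h
Energy = 1.42 kW × 120 h = 170.4 kWh
Tier 1 (0–65 kWh): 65 × $0.08 = $5.2
Above 65 kWh: 105.4 × $0.12 = $12.648
Bill = $17.85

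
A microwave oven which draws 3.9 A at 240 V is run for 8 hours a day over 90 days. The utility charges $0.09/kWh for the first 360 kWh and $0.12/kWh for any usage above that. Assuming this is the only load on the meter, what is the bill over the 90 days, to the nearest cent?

Power = 3.9 A × 240 V = 936 W = 0.936 kW
Runtime = 8 h/day × 90 days = 720 h
Energy = 0.936 kW × 720 h = 673.92 kWh
Tier 1 (0–360 kWh): 360 × $0.09 = $32.4
Above 360 kWh: 313.92 × $0.12 = $37.6704
Bill = $70.07

$70.07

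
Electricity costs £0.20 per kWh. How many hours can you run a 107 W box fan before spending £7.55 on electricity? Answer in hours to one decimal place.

Energy available = £7.55 ÷ £0.20/kWh = 37.75 kWh
Hours = 37.75 kWh ÷ 0.107 kW = 352.8 h

352.8 h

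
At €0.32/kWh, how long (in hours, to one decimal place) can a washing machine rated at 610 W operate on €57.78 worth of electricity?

Energy available = €57.78 ÷ €0.32/kWh = 180.5625 kWh
Hours = 180.5625 kWh ÷ 0.61 kW = 296.0 h

296.0 h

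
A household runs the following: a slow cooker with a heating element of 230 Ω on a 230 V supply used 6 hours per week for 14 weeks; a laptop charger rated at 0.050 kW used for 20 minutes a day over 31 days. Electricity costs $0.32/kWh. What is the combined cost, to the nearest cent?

$6.35

slow cooker: Power = V²/R = 230²/230 = 230 W = 0.23 kW
slow cooker: Runtime = 6 h/week × 14 weeks = 84 h
slow cooker: 0.23 kW × 84 h = 19.32 kWh
laptop charger: Runtime = 20 min × 31 = 620 min = 10.333333… h
laptop charger: 0.05 kW × 10.333333… h = 0.516666… kWh
Total energy = 19.836666… kWh
Cost = 19.836666… × $0.32 = $6.35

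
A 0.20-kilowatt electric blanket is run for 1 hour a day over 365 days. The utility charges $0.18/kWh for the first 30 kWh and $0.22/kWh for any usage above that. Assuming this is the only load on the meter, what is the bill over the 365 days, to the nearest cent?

$14.86

Runtime = 1 h/day × 365 days = 365 h
Energy = 0.2 kW × 365 h = 73 kWh
Tier 1 (0–30 kWh): 30 × $0.18 = $5.4
Above 30 kWh: 43 × $0.22 = $9.46
Bill = $14.86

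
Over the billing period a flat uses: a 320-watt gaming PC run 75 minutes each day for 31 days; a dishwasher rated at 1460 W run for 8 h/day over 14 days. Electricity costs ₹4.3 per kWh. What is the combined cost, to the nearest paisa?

gaming PC: Runtime = 75 min × 31 = 2325 min = 38.75 h
gaming PC: 0.32 kW × 38.75 h = 12.4 kWh
dishwasher: Runtime = 8 h/day × 14 days = 112 h
dishwasher: 1.46 kW × 112 h = 163.52 kWh
Total energy = 175.92 kWh
Cost = 175.92 × ₹4.3 = ₹756.46

₹756.46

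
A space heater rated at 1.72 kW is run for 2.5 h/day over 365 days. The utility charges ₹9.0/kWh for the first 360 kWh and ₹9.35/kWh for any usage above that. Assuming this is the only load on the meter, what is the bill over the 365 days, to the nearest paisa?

Runtime = 2.5 h/day × 365 days = 912.5 h
Energy = 1.72 kW × 912.5 h = 1569.5 kWh
Tier 1 (0–360 kWh): 360 × ₹9.0 = ₹3240
Above 360 kWh: 1209.5 × ₹9.35 = ₹11308.825
Bill = ₹14548.83

₹14548.83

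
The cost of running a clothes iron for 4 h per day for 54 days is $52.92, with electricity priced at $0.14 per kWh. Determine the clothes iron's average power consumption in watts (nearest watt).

Energy = $52.92 ÷ $0.14/kWh = 378 kWh
Runtime = 4 h/day × 54 days = 216 h
Power = 378 kWh ÷ 216 h = 1.75 kW = 1750 W

1750 W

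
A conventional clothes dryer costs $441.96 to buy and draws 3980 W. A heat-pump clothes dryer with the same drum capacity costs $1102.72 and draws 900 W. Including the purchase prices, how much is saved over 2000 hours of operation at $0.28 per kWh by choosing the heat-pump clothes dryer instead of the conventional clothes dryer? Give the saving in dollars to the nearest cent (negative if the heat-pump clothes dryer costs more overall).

conventional clothes dryer: $441.96 + (3980/1000) kW × 2000 h × $0.28 = $441.96 + $2228.8 = $2670.76
heat-pump clothes dryer: $1102.72 + (900/1000) kW × 2000 h × $0.28 = $1102.72 + $504 = $1606.72
Saving = $2670.76 − $1606.72 = $1064.04

$1064.04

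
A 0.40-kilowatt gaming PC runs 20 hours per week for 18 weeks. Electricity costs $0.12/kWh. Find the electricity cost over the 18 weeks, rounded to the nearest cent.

Runtime = 20 h/week × 18 weeks = 360 h
Energy = 0.4 kW × 360 h = 144 kWh
Cost = 144 kWh × $0.12/kWh = $17.28

$17.28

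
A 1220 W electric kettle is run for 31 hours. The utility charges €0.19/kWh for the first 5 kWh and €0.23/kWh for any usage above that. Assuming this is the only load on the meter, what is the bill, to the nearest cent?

€8.50

Energy = 1.22 kW × 31 h = 37.82 kWh
Tier 1 (0–5 kWh): 5 × €0.19 = €0.95
Above 5 kWh: 32.82 × €0.23 = €7.5486
Bill = €8.50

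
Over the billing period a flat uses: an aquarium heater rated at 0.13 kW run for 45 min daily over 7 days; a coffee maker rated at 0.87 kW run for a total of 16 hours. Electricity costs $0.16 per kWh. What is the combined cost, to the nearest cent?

$2.34

aquarium heater: Runtime = 45 min × 7 = 315 min = 5.25 h
aquarium heater: 0.13 kW × 5.25 h = 0.6825 kWh
coffee maker: 0.87 kW × 16 h = 13.92 kWh
Total energy = 14.6025 kWh
Cost = 14.6025 × $0.16 = $2.34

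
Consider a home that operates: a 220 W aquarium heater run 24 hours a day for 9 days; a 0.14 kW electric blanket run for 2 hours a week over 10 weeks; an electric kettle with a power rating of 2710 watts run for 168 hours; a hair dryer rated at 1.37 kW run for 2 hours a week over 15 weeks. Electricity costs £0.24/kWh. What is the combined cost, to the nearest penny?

£131.21

aquarium heater: Runtime = 24 h × 9 = 216 h
aquarium heater: 0.22 kW × 216 h = 47.52 kWh
electric blanket: Runtime = 2 h/week × 10 weeks = 20 h
electric blanket: 0.14 kW × 20 h = 2.8 kWh
electric kettle: 2.71 kW × 168 h = 455.28 kWh
hair dryer: Runtime = 2 h/week × 15 weeks = 30 h
hair dryer: 1.37 kW × 30 h = 41.1 kWh
Total energy = 546.7 kWh
Cost = 546.7 × £0.24 = £131.21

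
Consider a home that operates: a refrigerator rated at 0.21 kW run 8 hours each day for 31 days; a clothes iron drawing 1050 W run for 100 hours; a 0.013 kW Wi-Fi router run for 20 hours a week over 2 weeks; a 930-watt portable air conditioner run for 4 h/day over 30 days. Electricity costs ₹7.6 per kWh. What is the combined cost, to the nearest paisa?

refrigerator: Runtime = 8 h/day × 31 days = 248 h
refrigerator: 0.21 kW × 248 h = 52.08 kWh
clothes iron: 1.05 kW × 100 h = 105 kWh
Wi-Fi router: Runtime = 20 h/week × 2 weeks = 40 h
Wi-Fi router: 0.013 kW × 40 h = 0.52 kWh
portable air conditioner: Runtime = 4 h/day × 30 days = 120 h
portable air conditioner: 0.93 kW × 120 h = 111.6 kWh
Total energy = 269.2 kWh
Cost = 269.2 × ₹7.6 = ₹2045.92

₹2045.92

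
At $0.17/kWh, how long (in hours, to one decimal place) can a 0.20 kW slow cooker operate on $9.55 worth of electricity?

Energy available = $9.55 ÷ $0.17/kWh = 56.1765 kWh
Hours = 56.1765 kWh ÷ 0.2 kW = 280.9 h

280.9 h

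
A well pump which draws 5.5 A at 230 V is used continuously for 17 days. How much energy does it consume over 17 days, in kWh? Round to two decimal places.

Power = 5.5 A × 230 V = 1265 W = 1.265 kW
Runtime = 24 h × 17 = 408 h
Energy = 1.265 kW × 408 h = 516.12 kWh

516.12 kWh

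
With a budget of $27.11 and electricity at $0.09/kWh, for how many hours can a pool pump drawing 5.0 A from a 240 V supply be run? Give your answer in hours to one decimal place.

251.0 h

Power = 5.0 A × 240 V = 1200 W = 1.2 kW
Energy available = $27.11 ÷ $0.09/kWh = 301.2222 kWh
Hours = 301.2222 kWh ÷ 1.2 kW = 251.0 h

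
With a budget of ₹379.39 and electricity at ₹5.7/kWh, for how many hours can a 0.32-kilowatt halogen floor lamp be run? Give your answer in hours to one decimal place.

Energy available = ₹379.39 ÷ ₹5.7/kWh = 66.5596 kWh
Hours = 66.5596 kWh ÷ 0.32 kW = 208.0 h

208.0 h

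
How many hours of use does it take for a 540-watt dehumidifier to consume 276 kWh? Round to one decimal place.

Hours = 276 kWh ÷ 0.54 kW = 511.1 h

511.1 h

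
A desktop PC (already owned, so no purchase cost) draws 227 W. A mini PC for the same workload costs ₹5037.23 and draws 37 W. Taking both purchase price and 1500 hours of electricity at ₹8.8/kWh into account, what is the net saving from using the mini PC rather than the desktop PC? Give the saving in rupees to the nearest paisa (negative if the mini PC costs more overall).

desktop PC: ₹0.00 + (227/1000) kW × 1500 h × ₹8.8 = ₹0.00 + ₹2996.4 = ₹2996.4
mini PC: ₹5037.23 + (37/1000) kW × 1500 h × ₹8.8 = ₹5037.23 + ₹488.4 = ₹5525.63
Saving = ₹2996.4 − ₹5525.63 = −₹2529.23

-₹2529.23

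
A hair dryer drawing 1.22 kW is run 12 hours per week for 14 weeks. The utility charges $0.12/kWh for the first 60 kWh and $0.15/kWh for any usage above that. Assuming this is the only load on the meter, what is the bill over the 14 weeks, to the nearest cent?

$28.94

Runtime = 12 h/week × 14 weeks = 168 h
Energy = 1.22 kW × 168 h = 204.96 kWh
Tier 1 (0–60 kWh): 60 × $0.12 = $7.2
Above 60 kWh: 144.96 × $0.15 = $21.744
Bill = $28.94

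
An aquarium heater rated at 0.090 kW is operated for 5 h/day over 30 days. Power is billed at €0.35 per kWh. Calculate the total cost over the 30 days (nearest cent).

€4.73

Runtime = 5 h/day × 30 days = 150 h
Energy = 0.09 kW × 150 h = 13.5 kWh
Cost = 13.5 kWh × €0.35/kWh = €4.73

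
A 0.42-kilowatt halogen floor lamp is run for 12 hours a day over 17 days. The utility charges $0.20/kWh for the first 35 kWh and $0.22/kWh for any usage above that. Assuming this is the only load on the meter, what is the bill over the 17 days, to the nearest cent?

Runtime = 12 h/day × 17 days = 204 h
Energy = 0.42 kW × 204 h = 85.68 kWh
Tier 1 (0–35 kWh): 35 × $0.20 = $7
Above 35 kWh: 50.68 × $0.22 = $11.1496
Bill = $18.15

$18.15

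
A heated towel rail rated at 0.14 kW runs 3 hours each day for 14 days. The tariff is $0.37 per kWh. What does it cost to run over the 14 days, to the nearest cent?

$2.18

Runtime = 3 h/day × 14 days = 42 h
Energy = 0.14 kW × 42 h = 5.88 kWh
Cost = 5.88 kWh × $0.37/kWh = $2.18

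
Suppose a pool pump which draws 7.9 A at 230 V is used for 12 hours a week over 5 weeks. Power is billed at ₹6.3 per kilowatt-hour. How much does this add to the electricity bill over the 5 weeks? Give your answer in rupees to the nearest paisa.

₹686.83

Power = 7.9 A × 230 V = 1817 W = 1.817 kW
Runtime = 12 h/week × 5 weeks = 60 h
Energy = 1.817 kW × 60 h = 109.02 kWh
Cost = 109.02 kWh × ₹6.3/kWh = ₹686.83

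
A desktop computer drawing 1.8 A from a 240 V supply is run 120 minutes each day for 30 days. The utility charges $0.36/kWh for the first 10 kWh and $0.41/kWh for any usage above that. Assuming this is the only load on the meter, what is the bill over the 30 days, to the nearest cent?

$10.13

Power = 1.8 A × 240 V = 432 W = 0.432 kW
Runtime = 120 min × 30 = 3600 min = 60 h
Energy = 0.432 kW × 60 h = 25.92 kWh
Tier 1 (0–10 kWh): 10 × $0.36 = $3.6
Above 10 kWh: 15.92 × $0.41 = $6.5272
Bill = $10.13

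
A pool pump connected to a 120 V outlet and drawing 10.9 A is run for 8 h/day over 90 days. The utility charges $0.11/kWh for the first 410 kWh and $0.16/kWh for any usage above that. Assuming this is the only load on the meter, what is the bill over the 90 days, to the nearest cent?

$130.18

Power = 10.9 A × 120 V = 1308 W = 1.308 kW
Runtime = 8 h/day × 90 days = 720 h
Energy = 1.308 kW × 720 h = 941.76 kWh
Tier 1 (0–410 kWh): 410 × $0.11 = $45.1
Above 410 kWh: 531.76 × $0.16 = $85.0816
Bill = $130.18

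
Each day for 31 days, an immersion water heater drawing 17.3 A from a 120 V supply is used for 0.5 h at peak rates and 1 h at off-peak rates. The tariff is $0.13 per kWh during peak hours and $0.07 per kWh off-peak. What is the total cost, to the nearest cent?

Power = 17.3 A × 120 V = 2076 W = 2.076 kW
Peak energy = 2.076 kW × 0.5 h × 31 = 32.178 kWh
Off-peak energy = 2.076 kW × 1 h × 31 = 64.356 kWh
Cost = 32.178 × $0.13 + 64.356 × $0.07 = $4.18314 + $4.50492 = $8.69

$8.69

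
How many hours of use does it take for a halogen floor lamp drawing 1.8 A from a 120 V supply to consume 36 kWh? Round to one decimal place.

Power = 1.8 A × 120 V = 216 W = 0.216 kW
Hours = 36 kWh ÷ 0.216 kW = 166.7 h

166.7 h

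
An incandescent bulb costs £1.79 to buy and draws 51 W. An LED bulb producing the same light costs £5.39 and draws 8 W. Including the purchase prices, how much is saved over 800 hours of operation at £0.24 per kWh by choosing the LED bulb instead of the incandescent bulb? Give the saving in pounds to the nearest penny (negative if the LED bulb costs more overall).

£4.66

incandescent bulb: £1.79 + (51/1000) kW × 800 h × £0.24 = £1.79 + £9.792 = £11.582
LED bulb: £5.39 + (8/1000) kW × 800 h × £0.24 = £5.39 + £1.536 = £6.926
Saving = £11.582 − £6.926 = £4.656 → £4.66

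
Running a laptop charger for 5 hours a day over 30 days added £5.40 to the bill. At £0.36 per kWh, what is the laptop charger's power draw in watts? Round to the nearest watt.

100 W

Energy = £5.40 ÷ £0.36/kWh = 15 kWh
Runtime = 5 h/day × 30 days = 150 h
Power = 15 kWh ÷ 150 h = 0.1 kW = 100 W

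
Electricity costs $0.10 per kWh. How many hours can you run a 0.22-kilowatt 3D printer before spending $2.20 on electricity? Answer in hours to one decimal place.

100.0 h

Energy available = $2.20 ÷ $0.10/kWh = 22 kWh
Hours = 22 kWh ÷ 0.22 kW = 100.0 h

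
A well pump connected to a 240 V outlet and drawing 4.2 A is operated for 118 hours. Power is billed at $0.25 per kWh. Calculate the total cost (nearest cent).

$29.74

Power = 4.2 A × 240 V = 1008 W = 1.008 kW
Energy = 1.008 kW × 118 h = 118.944 kWh
Cost = 118.944 kWh × $0.25/kWh = $29.74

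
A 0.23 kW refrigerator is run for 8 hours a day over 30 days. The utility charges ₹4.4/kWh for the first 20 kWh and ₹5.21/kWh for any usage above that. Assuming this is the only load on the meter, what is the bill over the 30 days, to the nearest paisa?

₹271.39

Runtime = 8 h/day × 30 days = 240 h
Energy = 0.23 kW × 240 h = 55.2 kWh
Tier 1 (0–20 kWh): 20 × ₹4.4 = ₹88
Above 20 kWh: 35.2 × ₹5.21 = ₹183.392
Bill = ₹271.39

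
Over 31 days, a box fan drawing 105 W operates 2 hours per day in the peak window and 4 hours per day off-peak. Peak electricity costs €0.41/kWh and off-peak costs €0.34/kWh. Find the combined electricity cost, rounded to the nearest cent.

Peak energy = 0.105 kW × 2 h × 31 = 6.51 kWh
Off-peak energy = 0.105 kW × 4 h × 31 = 13.02 kWh
Cost = 6.51 × €0.41 + 13.02 × €0.34 = €2.6691 + €4.4268 = €7.10

€7.10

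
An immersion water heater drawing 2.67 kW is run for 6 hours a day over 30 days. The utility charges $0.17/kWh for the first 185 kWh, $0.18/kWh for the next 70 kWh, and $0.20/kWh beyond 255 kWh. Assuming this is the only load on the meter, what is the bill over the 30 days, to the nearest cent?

$89.17

Runtime = 6 h/day × 30 days = 180 h
Energy = 2.67 kW × 180 h = 480.6 kWh
Tier 1 (0–185 kWh): 185 × $0.17 = $31.45
Tier 2 (185–255 kWh): 70 × $0.18 = $12.6
Above 255 kWh: 225.6 × $0.20 = $45.12
Bill = $89.17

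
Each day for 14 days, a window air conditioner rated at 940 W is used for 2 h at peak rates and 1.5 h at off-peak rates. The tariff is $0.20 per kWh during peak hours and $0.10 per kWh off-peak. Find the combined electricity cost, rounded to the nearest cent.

Peak energy = 0.94 kW × 2 h × 14 = 26.32 kWh
Off-peak energy = 0.94 kW × 1.5 h × 14 = 19.74 kWh
Cost = 26.32 × $0.20 + 19.74 × $0.10 = $5.264 + $1.974 = $7.24

$7.24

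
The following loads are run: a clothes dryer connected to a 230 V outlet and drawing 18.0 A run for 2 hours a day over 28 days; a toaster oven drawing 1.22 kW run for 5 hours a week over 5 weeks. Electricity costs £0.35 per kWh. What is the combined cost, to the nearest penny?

clothes dryer: Power = 18.0 A × 230 V = 4140 W = 4.14 kW
clothes dryer: Runtime = 2 h/day × 28 days = 56 h
clothes dryer: 4.14 kW × 56 h = 231.84 kWh
toaster oven: Runtime = 5 h/week × 5 weeks = 25 h
toaster oven: 1.22 kW × 25 h = 30.5 kWh
Total energy = 262.34 kWh
Cost = 262.34 × £0.35 = £91.82

£91.82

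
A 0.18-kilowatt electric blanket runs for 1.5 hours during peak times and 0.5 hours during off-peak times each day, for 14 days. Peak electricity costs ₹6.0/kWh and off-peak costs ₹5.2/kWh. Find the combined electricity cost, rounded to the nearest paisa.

Peak energy = 0.18 kW × 1.5 h × 14 = 3.78 kWh
Off-peak energy = 0.18 kW × 0.5 h × 14 = 1.26 kWh
Cost = 3.78 × ₹6.0 + 1.26 × ₹5.2 = ₹22.68 + ₹6.552 = ₹29.23

₹29.23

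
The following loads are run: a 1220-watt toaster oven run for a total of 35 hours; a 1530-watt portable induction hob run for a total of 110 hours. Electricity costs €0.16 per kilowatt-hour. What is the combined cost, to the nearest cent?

€33.76

toaster oven: 1.22 kW × 35 h = 42.7 kWh
portable induction hob: 1.53 kW × 110 h = 168.3 kWh
Total energy = 211 kWh
Cost = 211 × €0.16 = €33.76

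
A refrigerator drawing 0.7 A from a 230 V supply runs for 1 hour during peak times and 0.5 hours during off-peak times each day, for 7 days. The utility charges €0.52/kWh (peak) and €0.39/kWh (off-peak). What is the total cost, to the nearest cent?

€0.81

Power = 0.7 A × 230 V = 161 W = 0.161 kW
Peak energy = 0.161 kW × 1 h × 7 = 1.127 kWh
Off-peak energy = 0.161 kW × 0.5 h × 7 = 0.5635 kWh
Cost = 1.127 × €0.52 + 0.5635 × €0.39 = €0.58604 + €0.219765 = €0.81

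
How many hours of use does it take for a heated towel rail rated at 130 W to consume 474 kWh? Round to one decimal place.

Hours = 474 kWh ÷ 0.13 kW = 3646.2 h

3646.2 h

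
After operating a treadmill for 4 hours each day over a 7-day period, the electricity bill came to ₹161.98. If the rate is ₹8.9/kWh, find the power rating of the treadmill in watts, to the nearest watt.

Energy = ₹161.98 ÷ ₹8.9/kWh = 18.2 kWh
Runtime = 4 h/day × 7 days = 28 h
Power = 18.2 kWh ÷ 28 h = 0.65 kW = 650 W

650 W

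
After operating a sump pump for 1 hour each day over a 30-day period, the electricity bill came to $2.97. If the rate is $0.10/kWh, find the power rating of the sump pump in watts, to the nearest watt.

990 W

Energy = $2.97 ÷ $0.10/kWh = 29.7 kWh
Runtime = 1 h/day × 30 days = 30 h
Power = 29.7 kWh ÷ 30 h = 0.99 kW = 990 W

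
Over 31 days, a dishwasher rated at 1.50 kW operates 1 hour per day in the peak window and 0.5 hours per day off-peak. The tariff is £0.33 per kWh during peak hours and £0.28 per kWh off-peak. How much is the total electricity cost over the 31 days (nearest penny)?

£21.86

Peak energy = 1.5 kW × 1 h × 31 = 46.5 kWh
Off-peak energy = 1.5 kW × 0.5 h × 31 = 23.25 kWh
Cost = 46.5 × £0.33 + 23.25 × £0.28 = £15.345 + £6.51 = £21.86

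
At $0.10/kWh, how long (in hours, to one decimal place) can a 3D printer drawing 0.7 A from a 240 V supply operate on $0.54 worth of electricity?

Power = 0.7 A × 240 V = 168 W = 0.168 kW
Energy available = $0.54 ÷ $0.10/kWh = 5.4 kWh
Hours = 5.4 kWh ÷ 0.168 kW = 32.1 h

32.1 h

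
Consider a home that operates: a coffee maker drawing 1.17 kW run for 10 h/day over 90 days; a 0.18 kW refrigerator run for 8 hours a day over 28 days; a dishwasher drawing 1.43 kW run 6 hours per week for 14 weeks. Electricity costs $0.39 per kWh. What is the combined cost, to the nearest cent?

$473.24

coffee maker: Runtime = 10 h/day × 90 days = 900 h
coffee maker: 1.17 kW × 900 h = 1053 kWh
refrigerator: Runtime = 8 h/day × 28 days = 224 h
refrigerator: 0.18 kW × 224 h = 40.32 kWh
dishwasher: Runtime = 6 h/week × 14 weeks = 84 h
dishwasher: 1.43 kW × 84 h = 120.12 kWh
Total energy = 1213.44 kWh
Cost = 1213.44 × $0.39 = $473.24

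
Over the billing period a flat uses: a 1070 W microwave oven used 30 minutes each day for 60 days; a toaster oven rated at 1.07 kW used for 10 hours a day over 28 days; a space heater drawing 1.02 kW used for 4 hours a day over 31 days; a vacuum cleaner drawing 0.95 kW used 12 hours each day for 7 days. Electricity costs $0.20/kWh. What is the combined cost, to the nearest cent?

microwave oven: Runtime = 30 min × 60 = 1800 min = 30 h
microwave oven: 1.07 kW × 30 h = 32.1 kWh
toaster oven: Runtime = 10 h/day × 28 days = 280 h
toaster oven: 1.07 kW × 280 h = 299.6 kWh
space heater: Runtime = 4 h/day × 31 days = 124 h
space heater: 1.02 kW × 124 h = 126.48 kWh
vacuum cleaner: Runtime = 12 h/day × 7 days = 84 h
vacuum cleaner: 0.95 kW × 84 h = 79.8 kWh
Total energy = 537.98 kWh
Cost = 537.98 × $0.20 = $107.60

$107.60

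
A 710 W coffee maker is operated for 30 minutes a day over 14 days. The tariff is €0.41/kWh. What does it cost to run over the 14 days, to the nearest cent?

Runtime = 30 min × 14 = 420 min = 7 h
Energy = 0.71 kW × 7 h = 4.97 kWh
Cost = 4.97 kWh × €0.41/kWh = €2.04

€2.04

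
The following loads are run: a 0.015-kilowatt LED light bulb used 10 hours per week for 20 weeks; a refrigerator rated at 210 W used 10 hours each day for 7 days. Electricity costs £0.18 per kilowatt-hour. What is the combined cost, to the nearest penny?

LED light bulb: Runtime = 10 h/week × 20 weeks = 200 h
LED light bulb: 0.015 kW × 200 h = 3 kWh
refrigerator: Runtime = 10 h/day × 7 days = 70 h
refrigerator: 0.21 kW × 70 h = 14.7 kWh
Total energy = 17.7 kWh
Cost = 17.7 × £0.18 = £3.19

£3.19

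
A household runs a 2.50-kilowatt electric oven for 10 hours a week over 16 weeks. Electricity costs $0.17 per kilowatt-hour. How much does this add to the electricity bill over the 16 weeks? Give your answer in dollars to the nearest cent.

Runtime = 10 h/week × 16 weeks = 160 h
Energy = 2.5 kW × 160 h = 400 kWh
Cost = 400 kWh × $0.17/kWh = $68.00

$68.00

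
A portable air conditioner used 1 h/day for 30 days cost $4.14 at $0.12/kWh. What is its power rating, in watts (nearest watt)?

Energy = $4.14 ÷ $0.12/kWh = 34.5 kWh
Runtime = 1 h/day × 30 days = 30 h
Power = 34.5 kWh ÷ 30 h = 1.15 kW = 1150 W

1150 W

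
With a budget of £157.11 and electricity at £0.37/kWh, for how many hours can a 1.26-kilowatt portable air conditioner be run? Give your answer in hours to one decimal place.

337.0 h

Energy available = £157.11 ÷ £0.37/kWh = 424.6216 kWh
Hours = 424.6216 kWh ÷ 1.26 kW = 337.0 h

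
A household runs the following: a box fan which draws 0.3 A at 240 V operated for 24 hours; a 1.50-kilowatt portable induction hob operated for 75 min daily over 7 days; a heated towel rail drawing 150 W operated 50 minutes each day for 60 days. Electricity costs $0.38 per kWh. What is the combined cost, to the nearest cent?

$8.49

box fan: Power = 0.3 A × 240 V = 72 W = 0.072 kW
box fan: 0.072 kW × 24 h = 1.728 kWh
portable induction hob: Runtime = 75 min × 7 = 525 min = 8.75 h
portable induction hob: 1.5 kW × 8.75 h = 13.125 kWh
heated towel rail: Runtime = 50 min × 60 = 3000 min = 50 h
heated towel rail: 0.15 kW × 50 h = 7.5 kWh
Total energy = 22.353 kWh
Cost = 22.353 × $0.38 = $8.49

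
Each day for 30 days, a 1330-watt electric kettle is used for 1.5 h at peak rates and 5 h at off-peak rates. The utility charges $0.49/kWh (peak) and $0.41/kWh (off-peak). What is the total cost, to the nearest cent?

Peak energy = 1.33 kW × 1.5 h × 30 = 59.85 kWh
Off-peak energy = 1.33 kW × 5 h × 30 = 199.5 kWh
Cost = 59.85 × $0.49 + 199.5 × $0.41 = $29.3265 + $81.795 = $111.12

$111.12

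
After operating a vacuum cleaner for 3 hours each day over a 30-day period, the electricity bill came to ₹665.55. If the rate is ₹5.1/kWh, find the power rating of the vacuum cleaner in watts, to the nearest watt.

Energy = ₹665.55 ÷ ₹5.1/kWh = 130.5 kWh
Runtime = 3 h/day × 30 days = 90 h
Power = 130.5 kWh ÷ 90 h = 1.45 kW = 1450 W

1450 W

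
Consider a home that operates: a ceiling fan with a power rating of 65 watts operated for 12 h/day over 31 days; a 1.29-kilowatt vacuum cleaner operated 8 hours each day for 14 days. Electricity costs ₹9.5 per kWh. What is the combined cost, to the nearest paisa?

₹1602.27

ceiling fan: Runtime = 12 h/day × 31 days = 372 h
ceiling fan: 0.065 kW × 372 h = 24.18 kWh
vacuum cleaner: Runtime = 8 h/day × 14 days = 112 h
vacuum cleaner: 1.29 kW × 112 h = 144.48 kWh
Total energy = 168.66 kWh
Cost = 168.66 × ₹9.5 = ₹1602.27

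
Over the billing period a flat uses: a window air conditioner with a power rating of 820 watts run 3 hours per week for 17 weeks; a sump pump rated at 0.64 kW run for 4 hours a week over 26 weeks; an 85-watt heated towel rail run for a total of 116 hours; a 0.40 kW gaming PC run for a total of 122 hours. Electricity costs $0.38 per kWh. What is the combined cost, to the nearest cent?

window air conditioner: Runtime = 3 h/week × 17 weeks = 51 h
window air conditioner: 0.82 kW × 51 h = 41.82 kWh
sump pump: Runtime = 4 h/week × 26 weeks = 104 h
sump pump: 0.64 kW × 104 h = 66.56 kWh
heated towel rail: 0.085 kW × 116 h = 9.86 kWh
gaming PC: 0.4 kW × 122 h = 48.8 kWh
Total energy = 167.04 kWh
Cost = 167.04 × $0.38 = $63.48

$63.48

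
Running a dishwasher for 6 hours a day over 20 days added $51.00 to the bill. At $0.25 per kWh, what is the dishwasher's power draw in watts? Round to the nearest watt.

Energy = $51.00 ÷ $0.25/kWh = 204 kWh
Runtime = 6 h/day × 20 days = 120 h
Power = 204 kWh ÷ 120 h = 1.7 kW = 1700 W

1700 W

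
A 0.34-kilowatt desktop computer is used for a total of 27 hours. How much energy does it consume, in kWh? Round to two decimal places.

Energy = 0.34 kW × 27 h = 9.18 kWh

9.18 kWh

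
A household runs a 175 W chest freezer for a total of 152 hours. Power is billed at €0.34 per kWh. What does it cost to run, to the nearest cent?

€9.04

Energy = 0.175 kW × 152 h = 26.6 kWh
Cost = 26.6 kWh × €0.34/kWh = €9.04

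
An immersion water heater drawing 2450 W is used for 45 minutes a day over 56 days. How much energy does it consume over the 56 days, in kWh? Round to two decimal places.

Runtime = 45 min × 56 = 2520 min = 42 h
Energy = 2.45 kW × 42 h = 102.9 kWh

102.90 kWh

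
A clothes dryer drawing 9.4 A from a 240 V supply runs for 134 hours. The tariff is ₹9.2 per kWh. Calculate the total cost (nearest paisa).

₹2781.20

Power = 9.4 A × 240 V = 2256 W = 2.256 kW
Energy = 2.256 kW × 134 h = 302.304 kWh
Cost = 302.304 kWh × ₹9.2/kWh = ₹2781.20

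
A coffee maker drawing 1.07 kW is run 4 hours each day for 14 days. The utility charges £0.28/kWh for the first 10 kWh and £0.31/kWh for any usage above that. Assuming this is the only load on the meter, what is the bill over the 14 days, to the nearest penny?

£18.28

Runtime = 4 h/day × 14 days = 56 h
Energy = 1.07 kW × 56 h = 59.92 kWh
Tier 1 (0–10 kWh): 10 × £0.28 = £2.8
Above 10 kWh: 49.92 × £0.31 = £15.4752
Bill = £18.28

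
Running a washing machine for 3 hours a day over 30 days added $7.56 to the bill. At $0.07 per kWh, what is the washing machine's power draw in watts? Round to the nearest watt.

Energy = $7.56 ÷ $0.07/kWh = 108 kWh
Runtime = 3 h/day × 30 days = 90 h
Power = 108 kWh ÷ 90 h = 1.2 kW = 1200 W

1200 W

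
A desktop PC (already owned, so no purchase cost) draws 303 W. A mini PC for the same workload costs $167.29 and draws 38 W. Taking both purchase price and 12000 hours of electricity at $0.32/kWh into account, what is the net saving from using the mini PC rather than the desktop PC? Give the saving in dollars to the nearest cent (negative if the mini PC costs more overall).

$850.31

desktop PC: $0.00 + (303/1000) kW × 12000 h × $0.32 = $0.00 + $1163.52 = $1163.52
mini PC: $167.29 + (38/1000) kW × 12000 h × $0.32 = $167.29 + $145.92 = $313.21
Saving = $1163.52 − $313.21 = $850.31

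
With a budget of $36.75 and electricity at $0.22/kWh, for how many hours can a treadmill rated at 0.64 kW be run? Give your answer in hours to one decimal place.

261.0 h

Energy available = $36.75 ÷ $0.22/kWh = 167.0455 kWh
Hours = 167.0455 kWh ÷ 0.64 kW = 261.0 h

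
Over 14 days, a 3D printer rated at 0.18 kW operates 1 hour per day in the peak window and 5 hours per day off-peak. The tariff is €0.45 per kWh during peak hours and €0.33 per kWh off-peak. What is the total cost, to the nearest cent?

Peak energy = 0.18 kW × 1 h × 14 = 2.52 kWh
Off-peak energy = 0.18 kW × 5 h × 14 = 12.6 kWh
Cost = 2.52 × €0.45 + 12.6 × €0.33 = €1.134 + €4.158 = €5.29

€5.29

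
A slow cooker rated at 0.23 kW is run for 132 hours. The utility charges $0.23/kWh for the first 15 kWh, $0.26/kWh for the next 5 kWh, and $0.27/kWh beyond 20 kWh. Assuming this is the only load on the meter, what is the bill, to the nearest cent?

Energy = 0.23 kW × 132 h = 30.36 kWh
Tier 1 (0–15 kWh): 15 × $0.23 = $3.45
Tier 2 (15–20 kWh): 5 × $0.26 = $1.3
Above 20 kWh: 10.36 × $0.27 = $2.7972
Bill = $7.55

$7.55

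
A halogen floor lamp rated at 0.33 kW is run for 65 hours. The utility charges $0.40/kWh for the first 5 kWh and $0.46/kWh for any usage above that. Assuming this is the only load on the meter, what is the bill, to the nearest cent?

Energy = 0.33 kW × 65 h = 21.45 kWh
Tier 1 (0–5 kWh): 5 × $0.40 = $2
Above 5 kWh: 16.45 × $0.46 = $7.567
Bill = $9.57

$9.57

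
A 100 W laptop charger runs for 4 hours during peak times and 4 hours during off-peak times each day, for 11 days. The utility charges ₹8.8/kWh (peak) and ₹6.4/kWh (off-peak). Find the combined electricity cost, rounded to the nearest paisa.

₹66.88

Peak energy = 0.1 kW × 4 h × 11 = 4.4 kWh
Off-peak energy = 0.1 kW × 4 h × 11 = 4.4 kWh
Cost = 4.4 × ₹8.8 + 4.4 × ₹6.4 = ₹38.72 + ₹28.16 = ₹66.88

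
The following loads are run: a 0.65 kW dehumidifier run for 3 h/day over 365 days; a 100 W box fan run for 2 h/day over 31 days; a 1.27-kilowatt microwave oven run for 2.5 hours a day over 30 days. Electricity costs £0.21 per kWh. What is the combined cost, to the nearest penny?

£170.77

dehumidifier: Runtime = 3 h/day × 365 days = 1095 h
dehumidifier: 0.65 kW × 1095 h = 711.75 kWh
box fan: Runtime = 2 h/day × 31 days = 62 h
box fan: 0.1 kW × 62 h = 6.2 kWh
microwave oven: Runtime = 2.5 h/day × 30 days = 75 h
microwave oven: 1.27 kW × 75 h = 95.25 kWh
Total energy = 813.2 kWh
Cost = 813.2 × £0.21 = £170.77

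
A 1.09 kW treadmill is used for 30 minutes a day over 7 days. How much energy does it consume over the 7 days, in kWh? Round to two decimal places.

Runtime = 30 min × 7 = 210 min = 3.5 h
Energy = 1.09 kW × 3.5 h = 3.815 kWh ≈ 3.82 kWh

3.82 kWh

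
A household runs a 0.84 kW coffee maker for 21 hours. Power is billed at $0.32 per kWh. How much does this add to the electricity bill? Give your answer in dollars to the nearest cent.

Energy = 0.84 kW × 21 h = 17.64 kWh
Cost = 17.64 kWh × $0.32/kWh = $5.64

$5.64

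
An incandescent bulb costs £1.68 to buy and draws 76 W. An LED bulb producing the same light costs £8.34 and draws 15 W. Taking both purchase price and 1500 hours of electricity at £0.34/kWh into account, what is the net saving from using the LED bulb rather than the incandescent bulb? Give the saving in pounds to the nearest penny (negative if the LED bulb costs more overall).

£24.45

incandescent bulb: £1.68 + (76/1000) kW × 1500 h × £0.34 = £1.68 + £38.76 = £40.44
LED bulb: £8.34 + (15/1000) kW × 1500 h × £0.34 = £8.34 + £7.65 = £15.99
Saving = £40.44 − £15.99 = £24.45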